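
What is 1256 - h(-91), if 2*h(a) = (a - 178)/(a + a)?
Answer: 456915/364 ≈ 1255.3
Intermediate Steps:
h(a) = (-178 + a)/(4*a) (h(a) = ((a - 178)/(a + a))/2 = ((-178 + a)/((2*a)))/2 = ((-178 + a)*(1/(2*a)))/2 = ((-178 + a)/(2*a))/2 = (-178 + a)/(4*a))
1256 - h(-91) = 1256 - (-178 - 91)/(4*(-91)) = 1256 - (-1)*(-269)/(4*91) = 1256 - 1*269/364 = 1256 - 269/364 = 456915/364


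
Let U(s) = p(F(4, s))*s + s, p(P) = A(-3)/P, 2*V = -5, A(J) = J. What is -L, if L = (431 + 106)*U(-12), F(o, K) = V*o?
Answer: 41886/5 ≈ 8377.2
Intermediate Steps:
V = -5/2 (V = (½)*(-5) = -5/2 ≈ -2.5000)
F(o, K) = -5*o/2
p(P) = -3/P
U(s) = 13*s/10 (U(s) = (-3/((-5/2*4)))*s + s = (-3/(-10))*s + s = (-3*(-⅒))*s + s = 3*s/10 + s = 13*s/10)
L = -41886/5 (L = (431 + 106)*((13/10)*(-12)) = 537*(-78/5) = -41886/5 ≈ -8377.2)
-L = -1*(-41886/5) = 41886/5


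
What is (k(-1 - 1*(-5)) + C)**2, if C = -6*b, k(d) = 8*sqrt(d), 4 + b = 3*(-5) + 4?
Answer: 11236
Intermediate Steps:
b = -15 (b = -4 + (3*(-5) + 4) = -4 + (-15 + 4) = -4 - 11 = -15)
C = 90 (C = -6*(-15) = 90)
(k(-1 - 1*(-5)) + C)**2 = (8*sqrt(-1 - 1*(-5)) + 90)**2 = (8*sqrt(-1 + 5) + 90)**2 = (8*sqrt(4) + 90)**2 = (8*2 + 90)**2 = (16 + 90)**2 = 106**2 = 11236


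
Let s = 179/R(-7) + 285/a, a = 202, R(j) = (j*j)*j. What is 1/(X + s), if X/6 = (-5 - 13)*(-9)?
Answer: 69286/67407589 ≈ 0.0010279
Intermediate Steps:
R(j) = j**3 (R(j) = j**2*j = j**3)
s = 61597/69286 (s = 179/((-7)**3) + 285/202 = 179/(-343) + 285*(1/202) = 179*(-1/343) + 285/202 = -179/343 + 285/202 = 61597/69286 ≈ 0.88902)
X = 972 (X = 6*((-5 - 13)*(-9)) = 6*(-18*(-9)) = 6*162 = 972)
1/(X + s) = 1/(972 + 61597/69286) = 1/(67407589/69286) = 69286/67407589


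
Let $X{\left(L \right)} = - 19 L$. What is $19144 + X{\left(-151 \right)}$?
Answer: $22013$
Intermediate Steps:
$19144 + X{\left(-151 \right)} = 19144 - -2869 = 19144 + 2869 = 22013$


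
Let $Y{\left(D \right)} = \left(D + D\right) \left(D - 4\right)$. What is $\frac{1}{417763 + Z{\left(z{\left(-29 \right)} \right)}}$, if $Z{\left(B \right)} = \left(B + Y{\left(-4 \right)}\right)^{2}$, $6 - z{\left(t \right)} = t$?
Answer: $\frac{1}{427564} \approx 2.3388 \cdot 10^{-6}$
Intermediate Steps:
$Y{\left(D \right)} = 2 D \left(-4 + D\right)$
$z{\left(t \right)} = 6 - t$
$Z{\left(B \right)} = \left(64 + B\right)^{2}$ ($Z{\left(B \right)} = \left(B + 2 \left(-4\right) \left(-4 - 4\right)\right)^{2} = \left(B + 2 \left(-4\right) \left(-8\right)\right)^{2} = \left(B + 64\right)^{2} = \left(64 + B\right)^{2}$)
$\frac{1}{417763 + Z{\left(z{\left(-29 \right)} \right)}} = \frac{1}{417763 + \left(64 + \left(6 - -29\right)\right)^{2}} = \frac{1}{417763 + \left(64 + \left(6 + 29\right)\right)^{2}} = \frac{1}{417763 + \left(64 + 35\right)^{2}} = \frac{1}{417763 + 99^{2}} = \frac{1}{417763 + 9801} = \frac{1}{427564}$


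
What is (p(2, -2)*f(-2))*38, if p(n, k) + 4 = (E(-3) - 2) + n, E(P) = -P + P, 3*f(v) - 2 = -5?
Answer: 152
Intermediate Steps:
f(v) = -1 (f(v) = 2/3 + (1/3)*(-5) = 2/3 - 5/3 = -1)
E(P) = 0
p(n, k) = -6 + n (p(n, k) = -4 + ((0 - 2) + n) = -4 + (-2 + n) = -6 + n)
(p(2, -2)*f(-2))*38 = ((-6 + 2)*(-1))*38 = -4*(-1)*38 = 4*38 = 152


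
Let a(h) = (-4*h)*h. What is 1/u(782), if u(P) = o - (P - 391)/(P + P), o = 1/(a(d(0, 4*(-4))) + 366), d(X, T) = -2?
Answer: -700/173 ≈ -4.0462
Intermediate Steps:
a(h) = -4*h²
o = 1/350 (o = 1/(-4*(-2)² + 366) = 1/(-4*4 + 366) = 1/(-16 + 366) = 1/350 ≈ 0.0028571)
u(P) = 1/350 - (-391 + P)/(2*P) (u(P) = 1/350 - (P - 391)/(P + P) = 1/350 - (-391 + P)/(2*P))
1/u(782) = 1/((1/350)*(68425 - 174*782)/782) = 1/((1/350)*(1/782)*(68425 - 136068)) = 1/((1/350)*(1/782)*(-67643)) = 1/(-173/700) = -700/173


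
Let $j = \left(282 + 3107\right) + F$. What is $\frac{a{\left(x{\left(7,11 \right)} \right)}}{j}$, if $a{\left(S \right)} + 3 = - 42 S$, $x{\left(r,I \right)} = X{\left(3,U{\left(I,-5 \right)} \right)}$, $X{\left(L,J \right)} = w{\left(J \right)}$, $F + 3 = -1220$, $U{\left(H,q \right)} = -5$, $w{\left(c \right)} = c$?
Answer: $\frac{69}{722} \approx 0.095568$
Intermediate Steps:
$F = -1223$ ($F = -3 - 1220 = -1223$)
$X{\left(L,J \right)} = J$
$x{\left(r,I \right)} = -5$
$a{\left(S \right)} = -3 - 42 S$
$j = 2166$ ($j = \left(282 + 3107\right) - 1223 = 3389 - 1223 = 2166$)
$\frac{a{\left(x{\left(7,11 \right)} \right)}}{j} = \frac{-3 - -210}{2166} = \left(-3 + 210\right) \frac{1}{2166} = 207 \cdot \frac{1}{2166} = \frac{69}{722}$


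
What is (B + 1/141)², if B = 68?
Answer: 91948921/19881 ≈ 4625.0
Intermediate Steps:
(B + 1/141)² = (68 + 1/141)² = (9589/141)² = 91948921/19881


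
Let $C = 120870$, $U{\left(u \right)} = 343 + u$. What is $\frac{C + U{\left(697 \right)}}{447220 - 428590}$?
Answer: $\frac{12191}{1863} \approx 6.5437$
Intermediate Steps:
$\frac{C + U{\left(697 \right)}}{447220 - 428590} = \frac{120870 + \left(343 + 697\right)}{447220 - 428590} = \frac{120870 + 1040}{18630} = 121910 \cdot \frac{1}{18630} = \frac{12191}{1863}$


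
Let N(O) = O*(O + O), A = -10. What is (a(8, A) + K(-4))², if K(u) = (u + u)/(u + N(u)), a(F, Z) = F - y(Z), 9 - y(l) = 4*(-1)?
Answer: 1369/49 ≈ 27.939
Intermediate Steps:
y(l) = 13 (y(l) = 9 - 4*(-1) = 9 - 1*(-4) = 9 + 4 = 13)
N(O) = 2*O² (N(O) = O*(2*O) = 2*O²)
a(F, Z) = -13 + F (a(F, Z) = F - 1*13 = F - 13 = -13 + F)
K(u) = 2*u/(u + 2*u²) (K(u) = (u + u)/(u + 2*u²) = (2*u)/(u + 2*u²) = 2*u/(u + 2*u²))
(a(8, A) + K(-4))² = ((-13 + 8) + 2/(1 + 2*(-4)))² = (-5 + 2/(1 - 8))² = (-5 + 2/(-7))² = (-5 + 2*(-⅐))² = (-5 - 2/7)² = (-37/7)² = 1369/49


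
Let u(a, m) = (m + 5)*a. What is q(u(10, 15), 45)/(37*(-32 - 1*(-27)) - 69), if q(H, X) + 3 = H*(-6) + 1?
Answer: 601/127 ≈ 4.7323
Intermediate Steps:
u(a, m) = a*(5 + m) (u(a, m) = (5 + m)*a = a*(5 + m))
q(H, X) = -2 - 6*H (q(H, X) = -3 + (H*(-6) + 1) = -3 + (-6*H + 1) = -3 + (1 - 6*H) = -2 - 6*H)
q(u(10, 15), 45)/(37*(-32 - 1*(-27)) - 69) = (-2 - 60*(5 + 15))/(37*(-32 - 1*(-27)) - 69) = (-2 - 60*20)/(37*(-32 + 27) - 69) = (-2 - 6*200)/(37*(-5) - 69) = (-2 - 1200)/(-185 - 69) = -1202/(-254) = -1202*(-1/254) = 601/127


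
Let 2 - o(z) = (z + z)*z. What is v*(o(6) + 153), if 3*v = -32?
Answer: -2656/3 ≈ -885.33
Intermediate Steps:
v = -32/3 (v = (⅓)*(-32) = -32/3 ≈ -10.667)
o(z) = 2 - 2*z² (o(z) = 2 - (z + z)*z = 2 - 2*z*z = 2 - 2*z²)
v*(o(6) + 153) = -32*((2 - 2*6²) + 153)/3 = -32*((2 - 2*36) + 153)/3 = -32*((2 - 72) + 153)/3 = -32*(-70 + 153)/3 = -32/3*83 = -2656/3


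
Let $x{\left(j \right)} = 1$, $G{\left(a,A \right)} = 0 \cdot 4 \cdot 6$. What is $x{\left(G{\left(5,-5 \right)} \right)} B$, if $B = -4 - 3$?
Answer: $-7$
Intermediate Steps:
$G{\left(a,A \right)} = 0$ ($G{\left(a,A \right)} = 0 \cdot 6 = 0$)
$B = -7$
$x{\left(G{\left(5,-5 \right)} \right)} B = 1 \left(-7\right) = -7$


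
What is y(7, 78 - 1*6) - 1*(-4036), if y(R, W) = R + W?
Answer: 4115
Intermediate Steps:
y(7, 78 - 1*6) - 1*(-4036) = (7 + (78 - 1*6)) - 1*(-4036) = (7 + (78 - 6)) + 4036 = (7 + 72) + 4036 = 79 + 4036 = 4115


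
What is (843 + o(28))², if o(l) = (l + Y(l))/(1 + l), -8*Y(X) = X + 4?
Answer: 598829841/841 ≈ 7.1205e+5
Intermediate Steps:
Y(X) = -½ - X/8 (Y(X) = -(X + 4)/8 = -(4 + X)/8 = -½ - X/8)
o(l) = (-½ + 7*l/8)/(1 + l) (o(l) = (l + (-½ - l/8))/(1 + l) = (-½ + 7*l/8)/(1 + l))
(843 + o(28))² = (843 + (-4 + 7*28)/(8*(1 + 28)))² = (843 + (⅛)*(-4 + 196)/29)² = (843 + (⅛)*(1/29)*192)² = (843 + 24/29)² = (24471/29)² = 598829841/841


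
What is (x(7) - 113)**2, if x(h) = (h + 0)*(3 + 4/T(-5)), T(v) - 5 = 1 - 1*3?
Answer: 61504/9 ≈ 6833.8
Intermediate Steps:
T(v) = 3 (T(v) = 5 + (1 - 1*3) = 5 + (1 - 3) = 5 - 2 = 3)
x(h) = 13*h/3 (x(h) = (h + 0)*(3 + 4/3) = h*(3 + 4*(1/3)) = h*(3 + 4/3) = h*(13/3) = 13*h/3)
(x(7) - 113)**2 = ((13/3)*7 - 113)**2 = (91/3 - 113)**2 = (-248/3)**2 = 61504/9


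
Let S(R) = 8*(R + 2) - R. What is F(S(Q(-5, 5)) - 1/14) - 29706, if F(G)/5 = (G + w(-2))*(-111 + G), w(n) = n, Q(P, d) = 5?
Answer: -8702801/196 ≈ -44402.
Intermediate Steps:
S(R) = 16 + 7*R (S(R) = 8*(2 + R) - R = (16 + 8*R) - R = 16 + 7*R)
F(G) = 5*(-111 + G)*(-2 + G) (F(G) = 5*((G - 2)*(-111 + G)) = 5*((-2 + G)*(-111 + G)) = 5*((-111 + G)*(-2 + G)) = 5*(-111 + G)*(-2 + G))
F(S(Q(-5, 5)) - 1/14) - 29706 = (1110 - 565*((16 + 7*5) - 1/14) + 5*((16 + 7*5) - 1/14)²) - 29706 = (1110 - 565*((16 + 35) - 1*1/14) + 5*((16 + 35) - 1*1/14)²) - 29706 = (1110 - 565*(51 - 1/14) + 5*(51 - 1/14)²) - 29706 = (1110 - 565*713/14 + 5*(713/14)²) - 29706 = (1110 - 402845/14 + 5*(508369/196)) - 29706 = (1110 - 402845/14 + 2541845/196) - 29706 = -2880425/196 - 29706 = -8702801/196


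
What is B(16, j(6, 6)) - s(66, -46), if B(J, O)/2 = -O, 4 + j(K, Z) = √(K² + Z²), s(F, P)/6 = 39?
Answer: -226 - 12*√2 ≈ -242.97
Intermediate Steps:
s(F, P) = 234 (s(F, P) = 6*39 = 234)
j(K, Z) = -4 + √(K² + Z²)
B(J, O) = -2*O (B(J, O) = 2*(-O) = -2*O)
B(16, j(6, 6)) - s(66, -46) = -2*(-4 + √(6² + 6²)) - 1*234 = -2*(-4 + √(36 + 36)) - 234 = -2*(-4 + √72) - 234 = -2*(-4 + 6*√2) - 234 = (8 - 12*√2) - 234 = -226 - 12*√2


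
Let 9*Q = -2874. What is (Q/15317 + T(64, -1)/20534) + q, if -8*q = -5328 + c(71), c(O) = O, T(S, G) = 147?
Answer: 2480090099569/3774231336 ≈ 657.11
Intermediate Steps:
Q = -958/3 (Q = (⅑)*(-2874) = -958/3 ≈ -319.33)
q = 5257/8 (q = -(-5328 + 71)/8 = -⅛*(-5257) = 5257/8 ≈ 657.13)
(Q/15317 + T(64, -1)/20534) + q = (-958/3/15317 + 147/20534) + 5257/8 = (-958/3*1/15317 + 147*(1/20534)) + 5257/8 = (-958/45951 + 147/20534) + 5257/8 = -12916775/943557834 + 5257/8 = 2480090099569/3774231336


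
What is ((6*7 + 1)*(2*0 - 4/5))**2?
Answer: 29584/25 ≈ 1183.4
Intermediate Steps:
((6*7 + 1)*(2*0 - 4/5))**2 = ((42 + 1)*(0 - 4*1/5))**2 = (43*(0 - 4/5))**2 = (43*(-4/5))**2 = (-172/5)**2 = 29584/25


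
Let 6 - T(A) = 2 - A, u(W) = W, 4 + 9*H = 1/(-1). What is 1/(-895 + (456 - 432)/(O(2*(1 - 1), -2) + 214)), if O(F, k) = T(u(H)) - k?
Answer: -1975/1767409 ≈ -0.0011175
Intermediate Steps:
H = -5/9 (H = -4/9 + (⅑)/(-1) = -4/9 + (⅑)*(-1) = -4/9 - ⅑ = -5/9 ≈ -0.55556)
T(A) = 4 + A (T(A) = 6 - (2 - A) = 6 + (-2 + A) = 4 + A)
O(F, k) = 31/9 - k (O(F, k) = (4 - 5/9) - k = 31/9 - k)
1/(-895 + (456 - 432)/(O(2*(1 - 1), -2) + 214)) = 1/(-895 + (456 - 432)/((31/9 - 1*(-2)) + 214)) = 1/(-895 + 24/((31/9 + 2) + 214)) = 1/(-895 + 24/(49/9 + 214)) = 1/(-895 + 24/(1975/9)) = 1/(-895 + 24*(9/1975)) = 1/(-895 + 216/1975) = 1/(-1767409/1975) = -1975/1767409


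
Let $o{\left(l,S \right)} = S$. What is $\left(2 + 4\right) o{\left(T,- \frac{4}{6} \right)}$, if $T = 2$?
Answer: $-4$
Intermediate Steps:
$\left(2 + 4\right) o{\left(T,- \frac{4}{6} \right)} = \left(2 + 4\right) \left(- \frac{4}{6}\right) = 6 \left(\left(-4\right) \frac{1}{6}\right) = 6 \left(- \frac{2}{3}\right) = -4$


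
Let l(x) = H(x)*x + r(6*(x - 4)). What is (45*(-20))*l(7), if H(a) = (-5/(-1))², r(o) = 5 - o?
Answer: -145800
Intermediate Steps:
H(a) = 25 (H(a) = (-5*(-1))² = 5² = 25)
l(x) = 29 + 19*x (l(x) = 25*x + (5 - 6*(x - 4)) = 25*x + (5 - 6*(-4 + x)) = 25*x + (5 - (-24 + 6*x)) = 25*x + (5 + (24 - 6*x)) = 25*x + (29 - 6*x) = 29 + 19*x)
(45*(-20))*l(7) = (45*(-20))*(29 + 19*7) = -900*(29 + 133) = -900*162 = -145800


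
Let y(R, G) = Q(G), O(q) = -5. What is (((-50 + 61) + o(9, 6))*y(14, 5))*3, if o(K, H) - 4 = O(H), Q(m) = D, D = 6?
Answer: 180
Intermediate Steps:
Q(m) = 6
o(K, H) = -1 (o(K, H) = 4 - 5 = -1)
y(R, G) = 6
(((-50 + 61) + o(9, 6))*y(14, 5))*3 = (((-50 + 61) - 1)*6)*3 = ((11 - 1)*6)*3 = (10*6)*3 = 60*3 = 180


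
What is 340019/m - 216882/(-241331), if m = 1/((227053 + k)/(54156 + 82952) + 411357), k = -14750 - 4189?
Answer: 2314033239163321063943/16544205374 ≈ 1.3987e+11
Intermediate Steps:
k = -18939
m = 68554/28200271835 (m = 1/((227053 - 18939)/(54156 + 82952) + 411357) = 1/(208114/137108 + 411357) = 1/(208114*(1/137108) + 411357) = 1/(104057/68554 + 411357) = 1/(28200271835/68554) = 68554/28200271835 ≈ 2.4310e-6)
340019/m - 216882/(-241331) = 340019/(68554/28200271835) - 216882/(-241331) = 340019*(28200271835/68554) - 216882*(-1/241331) = 9588628229064865/68554 + 216882/241331 = 2314033239163321063943/16544205374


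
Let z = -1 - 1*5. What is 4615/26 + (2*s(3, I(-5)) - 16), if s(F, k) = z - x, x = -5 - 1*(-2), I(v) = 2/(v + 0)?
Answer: 311/2 ≈ 155.50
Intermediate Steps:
I(v) = 2/v
x = -3 (x = -5 + 2 = -3)
z = -6 (z = -1 - 5 = -6)
s(F, k) = -3 (s(F, k) = -6 - 1*(-3) = -6 + 3 = -3)
4615/26 + (2*s(3, I(-5)) - 16) = 4615/26 + (2*(-3) - 16) = 4615*(1/26) + (-6 - 16) = 355/2 - 22 = 311/2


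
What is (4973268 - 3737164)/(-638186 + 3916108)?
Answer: 618052/1638961 ≈ 0.37710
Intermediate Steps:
(4973268 - 3737164)/(-638186 + 3916108) = 1236104/3277922 = 1236104*(1/3277922) = 618052/1638961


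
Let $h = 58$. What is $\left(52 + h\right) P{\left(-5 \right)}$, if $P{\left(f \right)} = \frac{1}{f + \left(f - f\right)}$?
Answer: $-22$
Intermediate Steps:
$P{\left(f \right)} = \frac{1}{f}$ ($P{\left(f \right)} = \frac{1}{f + 0} = \frac{1}{f}$)
$\left(52 + h\right) P{\left(-5 \right)} = \frac{52 + 58}{-5} = 110 \left(- \frac{1}{5}\right) = -22$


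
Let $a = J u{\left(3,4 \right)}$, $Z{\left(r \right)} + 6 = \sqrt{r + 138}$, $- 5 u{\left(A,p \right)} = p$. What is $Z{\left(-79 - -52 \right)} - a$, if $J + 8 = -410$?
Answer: $- \frac{1702}{5} + \sqrt{111} \approx -329.86$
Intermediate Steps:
$J = -418$ ($J = -8 - 410 = -418$)
$u{\left(A,p \right)} = - \frac{p}{5}$
$Z{\left(r \right)} = -6 + \sqrt{138 + r}$ ($Z{\left(r \right)} = -6 + \sqrt{r + 138} = -6 + \sqrt{138 + r}$)
$a = \frac{1672}{5}$ ($a = - 418 \left(\left(- \frac{1}{5}\right) 4\right) = \left(-418\right) \left(- \frac{4}{5}\right) = \frac{1672}{5} \approx 334.4$)
$Z{\left(-79 - -52 \right)} - a = \left(-6 + \sqrt{138 - 27}\right) - \frac{1672}{5} = \left(-6 + \sqrt{111}\right) - \frac{1672}{5} = - \frac{1702}{5} + \sqrt{111}$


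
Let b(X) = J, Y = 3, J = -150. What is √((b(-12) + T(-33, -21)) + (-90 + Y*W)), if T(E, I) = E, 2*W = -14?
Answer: 7*I*√6 ≈ 17.146*I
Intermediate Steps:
W = -7 (W = (½)*(-14) = -7)
b(X) = -150
√((b(-12) + T(-33, -21)) + (-90 + Y*W)) = √((-150 - 33) + (-90 + 3*(-7))) = √(-183 + (-90 - 21)) = √(-183 - 111) = √(-294) = 7*I*√6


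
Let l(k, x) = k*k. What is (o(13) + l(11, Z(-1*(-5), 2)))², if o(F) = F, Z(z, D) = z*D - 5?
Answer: 17956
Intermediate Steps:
Z(z, D) = -5 + D*z (Z(z, D) = D*z - 5 = -5 + D*z)
l(k, x) = k²
(o(13) + l(11, Z(-1*(-5), 2)))² = (13 + 11²)² = (13 + 121)² = 134² = 17956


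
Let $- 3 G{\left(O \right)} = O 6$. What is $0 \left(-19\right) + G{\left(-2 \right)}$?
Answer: $4$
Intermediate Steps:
$G{\left(O \right)} = - 2 O$ ($G{\left(O \right)} = - \frac{O 6}{3} = - \frac{6 O}{3} = - 2 O$)
$0 \left(-19\right) + G{\left(-2 \right)} = 0 \left(-19\right) - -4 = 0 + 4 = 4$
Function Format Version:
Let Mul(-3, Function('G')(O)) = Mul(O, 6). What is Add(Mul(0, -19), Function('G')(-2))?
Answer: 4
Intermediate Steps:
Function('G')(O) = Mul(-2, O) (Function('G')(O) = Mul(Rational(-1, 3), Mul(O, 6)) = Mul(Rational(-1, 3), Mul(6, O)) = Mul(-2, O))
Add(Mul(0, -19), Function('G')(-2)) = Add(Mul(0, -19), Mul(-2, -2)) = Add(0, 4) = 4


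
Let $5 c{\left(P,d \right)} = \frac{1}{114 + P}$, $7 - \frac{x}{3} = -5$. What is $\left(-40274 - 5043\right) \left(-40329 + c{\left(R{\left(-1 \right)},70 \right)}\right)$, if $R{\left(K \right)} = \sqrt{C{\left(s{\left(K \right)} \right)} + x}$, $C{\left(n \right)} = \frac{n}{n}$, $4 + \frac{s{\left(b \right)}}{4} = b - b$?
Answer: $\frac{118418643073797}{64795} + \frac{45317 \sqrt{37}}{64795} \approx 1.8276 \cdot 10^{9}$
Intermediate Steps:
$s{\left(b \right)} = -16$ ($s{\left(b \right)} = -16 + 4 \left(b - b\right) = -16 + 4 \cdot 0 = -16 + 0 = -16$)
$x = 36$ ($x = 21 - -15 = 21 + 15 = 36$)
$C{\left(n \right)} = 1$
$R{\left(K \right)} = \sqrt{37}$ ($R{\left(K \right)} = \sqrt{1 + 36} = \sqrt{37}$)
$c{\left(P,d \right)} = \frac{1}{5 \left(114 + P\right)}$
$\left(-40274 - 5043\right) \left(-40329 + c{\left(R{\left(-1 \right)},70 \right)}\right) = \left(-40274 - 5043\right) \left(-40329 + \frac{1}{5 \left(114 + \sqrt{37}\right)}\right) = - 45317 \left(-40329 + \frac{1}{5 \left(114 + \sqrt{37}\right)}\right) = 1827589293 - \frac{45317}{5 \left(114 + \sqrt{37}\right)}$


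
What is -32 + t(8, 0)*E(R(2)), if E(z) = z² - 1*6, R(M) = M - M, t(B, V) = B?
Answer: -80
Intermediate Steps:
R(M) = 0
E(z) = -6 + z² (E(z) = z² - 6 = -6 + z²)
-32 + t(8, 0)*E(R(2)) = -32 + 8*(-6 + 0²) = -32 + 8*(-6 + 0) = -32 + 8*(-6) = -32 - 48 = -80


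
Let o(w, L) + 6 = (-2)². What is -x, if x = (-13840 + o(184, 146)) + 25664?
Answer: -11822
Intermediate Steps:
o(w, L) = -2 (o(w, L) = -6 + (-2)² = -6 + 4 = -2)
x = 11822 (x = (-13840 - 2) + 25664 = -13842 + 25664 = 11822)
-x = -1*11822 = -11822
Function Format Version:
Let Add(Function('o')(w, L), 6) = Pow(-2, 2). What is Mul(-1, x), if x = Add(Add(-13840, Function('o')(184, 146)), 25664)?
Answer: -11822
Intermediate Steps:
Function('o')(w, L) = -2 (Function('o')(w, L) = Add(-6, Pow(-2, 2)) = Add(-6, 4) = -2)
x = 11822 (x = Add(Add(-13840, -2), 25664) = Add(-13842, 25664) = 11822)
Mul(-1, x) = Mul(-1, 11822) = -11822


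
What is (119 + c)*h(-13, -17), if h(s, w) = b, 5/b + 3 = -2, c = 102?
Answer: -221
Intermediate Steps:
b = -1 (b = 5/(-3 - 2) = 5/(-5) = 5*(-⅕) = -1)
h(s, w) = -1
(119 + c)*h(-13, -17) = (119 + 102)*(-1) = 221*(-1) = -221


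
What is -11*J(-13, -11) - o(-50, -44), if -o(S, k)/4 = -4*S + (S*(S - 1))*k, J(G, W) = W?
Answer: -447879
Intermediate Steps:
o(S, k) = 16*S - 4*S*k*(-1 + S) (o(S, k) = -4*(-4*S + (S*(S - 1))*k) = -4*(-4*S + (S*(-1 + S))*k) = -4*(-4*S + S*k*(-1 + S)) = 16*S - 4*S*k*(-1 + S))
-11*J(-13, -11) - o(-50, -44) = -11*(-11) - 4*(-50)*(4 - 44 - 1*(-50)*(-44)) = 121 - 4*(-50)*(4 - 44 - 2200) = 121 - 4*(-50)*(-2240) = 121 - 1*448000 = 121 - 448000 = -447879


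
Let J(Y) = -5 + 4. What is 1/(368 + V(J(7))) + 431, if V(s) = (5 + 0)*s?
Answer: 156454/363 ≈ 431.00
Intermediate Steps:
J(Y) = -1
V(s) = 5*s
1/(368 + V(J(7))) + 431 = 1/(368 + 5*(-1)) + 431 = 1/(368 - 5) + 431 = 1/363 + 431 = 156454/363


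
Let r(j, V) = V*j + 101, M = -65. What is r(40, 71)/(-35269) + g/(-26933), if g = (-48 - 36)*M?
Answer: -271778693/949899977 ≈ -0.28611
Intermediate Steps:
g = 5460 (g = (-48 - 36)*(-65) = -84*(-65) = 5460)
r(j, V) = 101 + V*j
r(40, 71)/(-35269) + g/(-26933) = (101 + 71*40)/(-35269) + 5460/(-26933) = (101 + 2840)*(-1/35269) + 5460*(-1/26933) = 2941*(-1/35269) - 5460/26933 = -2941/35269 - 5460/26933 = -271778693/949899977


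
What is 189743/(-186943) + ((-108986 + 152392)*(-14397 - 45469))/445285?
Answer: -485864025178783/83242913755 ≈ -5836.7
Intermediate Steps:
189743/(-186943) + ((-108986 + 152392)*(-14397 - 45469))/445285 = 189743*(-1/186943) + (43406*(-59866))*(1/445285) = -189743/186943 - 2598543596*1/445285 = -189743/186943 - 2598543596/445285 = -485864025178783/83242913755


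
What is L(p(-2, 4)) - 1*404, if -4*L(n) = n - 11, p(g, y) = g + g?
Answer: -1601/4 ≈ -400.25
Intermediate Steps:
p(g, y) = 2*g
L(n) = 11/4 - n/4 (L(n) = -(n - 11)/4 = -(-11 + n)/4 = 11/4 - n/4)
L(p(-2, 4)) - 1*404 = (11/4 - (-2)/2) - 1*404 = (11/4 - ¼*(-4)) - 404 = (11/4 + 1) - 404 = 15/4 - 404 = -1601/4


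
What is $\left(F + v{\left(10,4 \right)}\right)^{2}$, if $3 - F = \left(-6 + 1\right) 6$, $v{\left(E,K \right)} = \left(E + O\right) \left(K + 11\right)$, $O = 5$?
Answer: $66564$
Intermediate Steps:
$v{\left(E,K \right)} = \left(5 + E\right) \left(11 + K\right)$ ($v{\left(E,K \right)} = \left(E + 5\right) \left(K + 11\right) = \left(5 + E\right) \left(11 + K\right)$)
$F = 33$ ($F = 3 - \left(-6 + 1\right) 6 = 3 - \left(-5\right) 6 = 3 - -30 = 3 + 30 = 33$)
$\left(F + v{\left(10,4 \right)}\right)^{2} = \left(33 + \left(55 + 5 \cdot 4 + 11 \cdot 10 + 10 \cdot 4\right)\right)^{2} = \left(33 + \left(55 + 20 + 110 + 40\right)\right)^{2} = \left(33 + 225\right)^{2} = 258^{2} = 66564$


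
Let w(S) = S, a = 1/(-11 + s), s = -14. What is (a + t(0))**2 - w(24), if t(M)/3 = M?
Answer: -14999/625 ≈ -23.998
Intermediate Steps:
t(M) = 3*M
a = -1/25 (a = 1/(-11 - 14) = 1/(-25) = -1/25 ≈ -0.040000)
(a + t(0))**2 - w(24) = (-1/25 + 3*0)**2 - 1*24 = (-1/25 + 0)**2 - 24 = (-1/25)**2 - 24 = 1/625 - 24 = -14999/625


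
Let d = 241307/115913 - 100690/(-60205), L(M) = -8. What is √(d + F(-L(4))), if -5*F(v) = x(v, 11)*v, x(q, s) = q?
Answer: I*√440528651670183742155/6978542165 ≈ 3.0076*I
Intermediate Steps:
F(v) = -v²/5 (F(v) = -v*v/5 = -v²/5)
d = 5239833581/1395708433 (d = 241307*(1/115913) - 100690*(-1/60205) = 241307/115913 + 20138/12041 = 5239833581/1395708433 ≈ 3.7542)
√(d + F(-L(4))) = √(5239833581/1395708433 - (-1*(-8))²/5) = √(5239833581/1395708433 - ⅕*8²) = √(5239833581/1395708433 - ⅕*64) = √(5239833581/1395708433 - 64/5) = √(-63126171807/6978542165) = I*√440528651670183742155/6978542165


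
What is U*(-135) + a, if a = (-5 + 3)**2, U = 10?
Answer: -1346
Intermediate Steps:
a = 4 (a = (-2)**2 = 4)
U*(-135) + a = 10*(-135) + 4 = -1350 + 4 = -1346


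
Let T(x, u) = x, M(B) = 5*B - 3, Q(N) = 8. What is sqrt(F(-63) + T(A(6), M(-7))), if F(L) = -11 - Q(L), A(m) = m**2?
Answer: sqrt(17) ≈ 4.1231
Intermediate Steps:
M(B) = -3 + 5*B
F(L) = -19 (F(L) = -11 - 1*8 = -11 - 8 = -19)
sqrt(F(-63) + T(A(6), M(-7))) = sqrt(-19 + 6**2) = sqrt(-19 + 36) = sqrt(17)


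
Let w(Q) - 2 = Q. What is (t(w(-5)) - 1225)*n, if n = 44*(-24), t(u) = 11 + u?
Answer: 1285152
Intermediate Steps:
w(Q) = 2 + Q
n = -1056
(t(w(-5)) - 1225)*n = ((11 + (2 - 5)) - 1225)*(-1056) = ((11 - 3) - 1225)*(-1056) = (8 - 1225)*(-1056) = -1217*(-1056) = 1285152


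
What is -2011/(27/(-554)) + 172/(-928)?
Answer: 258468647/6264 ≈ 41263.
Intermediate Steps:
-2011/(27/(-554)) + 172/(-928) = -2011/(27*(-1/554)) + 172*(-1/928) = -2011/(-27/554) - 43/232 = -2011*(-554/27) - 43/232 = 1114094/27 - 43/232 = 258468647/6264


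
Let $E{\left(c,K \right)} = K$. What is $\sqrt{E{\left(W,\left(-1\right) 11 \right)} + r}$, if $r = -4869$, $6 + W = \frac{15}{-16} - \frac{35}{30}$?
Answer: $4 i \sqrt{305} \approx 69.857 i$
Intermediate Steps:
$W = - \frac{389}{48}$ ($W = -6 + \left(\frac{15}{-16} - \frac{35}{30}\right) = -6 + \left(15 \left(- \frac{1}{16}\right) - \frac{7}{6}\right) = -6 - \frac{101}{48} = - \frac{389}{48} \approx -8.1042$)
$\sqrt{E{\left(W,\left(-1\right) 11 \right)} + r} = \sqrt{\left(-1\right) 11 - 4869} = \sqrt{-11 - 4869} = \sqrt{-4880} = 4 i \sqrt{305}$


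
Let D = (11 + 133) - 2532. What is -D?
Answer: 2388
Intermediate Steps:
D = -2388 (D = 144 - 2532 = -2388)
-D = -1*(-2388) = 2388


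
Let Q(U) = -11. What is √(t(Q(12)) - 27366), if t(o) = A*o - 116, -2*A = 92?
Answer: 4*I*√1686 ≈ 164.24*I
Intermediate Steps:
A = -46 (A = -½*92 = -46)
t(o) = -116 - 46*o (t(o) = -46*o - 116 = -116 - 46*o)
√(t(Q(12)) - 27366) = √((-116 - 46*(-11)) - 27366) = √((-116 + 506) - 27366) = √(390 - 27366) = √(-26976) = 4*I*√1686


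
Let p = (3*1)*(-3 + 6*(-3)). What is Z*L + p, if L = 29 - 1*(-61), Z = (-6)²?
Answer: 3177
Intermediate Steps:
Z = 36
p = -63 (p = 3*(-3 - 18) = 3*(-21) = -63)
L = 90 (L = 29 + 61 = 90)
Z*L + p = 36*90 - 63 = 3240 - 63 = 3177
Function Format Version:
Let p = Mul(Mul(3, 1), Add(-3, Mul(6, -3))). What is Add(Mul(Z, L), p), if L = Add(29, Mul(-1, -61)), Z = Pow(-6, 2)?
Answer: 3177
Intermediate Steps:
Z = 36
p = -63 (p = Mul(3, Add(-3, -18)) = Mul(3, -21) = -63)
L = 90 (L = Add(29, 61) = 90)
Add(Mul(Z, L), p) = Add(Mul(36, 90), -63) = Add(3240, -63) = 3177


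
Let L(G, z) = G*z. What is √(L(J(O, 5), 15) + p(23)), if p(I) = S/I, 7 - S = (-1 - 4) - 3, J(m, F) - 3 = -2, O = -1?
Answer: 6*√230/23 ≈ 3.9563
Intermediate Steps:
J(m, F) = 1 (J(m, F) = 3 - 2 = 1)
S = 15 (S = 7 - ((-1 - 4) - 3) = 7 - (-5 - 3) = 7 - 1*(-8) = 7 + 8 = 15)
p(I) = 15/I
√(L(J(O, 5), 15) + p(23)) = √(1*15 + 15/23) = √(15 + 15*(1/23)) = √(15 + 15/23) = √(360/23) = 6*√230/23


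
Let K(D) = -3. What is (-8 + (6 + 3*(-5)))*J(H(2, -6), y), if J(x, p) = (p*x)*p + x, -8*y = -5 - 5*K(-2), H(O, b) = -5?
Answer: 3485/16 ≈ 217.81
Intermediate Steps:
y = -5/4 (y = -(-5 - 5*(-3))/8 = -(-5 + 15)/8 = -⅛*10 = -5/4 ≈ -1.2500)
J(x, p) = x + x*p² (J(x, p) = x*p² + x = x + x*p²)
(-8 + (6 + 3*(-5)))*J(H(2, -6), y) = (-8 + (6 + 3*(-5)))*(-5*(1 + (-5/4)²)) = (-8 + (6 - 15))*(-5*(1 + 25/16)) = (-8 - 9)*(-5*41/16) = -17*(-205/16) = 3485/16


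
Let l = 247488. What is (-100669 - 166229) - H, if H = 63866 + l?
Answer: -578252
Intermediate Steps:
H = 311354 (H = 63866 + 247488 = 311354)
(-100669 - 166229) - H = (-100669 - 166229) - 1*311354 = -266898 - 311354 = -578252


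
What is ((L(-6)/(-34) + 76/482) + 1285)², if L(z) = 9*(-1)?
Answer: 110938843628001/67141636 ≈ 1.6523e+6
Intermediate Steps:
L(z) = -9
((L(-6)/(-34) + 76/482) + 1285)² = ((-9/(-34) + 76/482) + 1285)² = ((-9*(-1/34) + 76*(1/482)) + 1285)² = ((9/34 + 38/241) + 1285)² = (3461/8194 + 1285)² = (10532751/8194)² = 110938843628001/67141636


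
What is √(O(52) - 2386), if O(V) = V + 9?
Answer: 5*I*√93 ≈ 48.218*I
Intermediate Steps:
O(V) = 9 + V
√(O(52) - 2386) = √((9 + 52) - 2386) = √(61 - 2386) = √(-2325) = 5*I*√93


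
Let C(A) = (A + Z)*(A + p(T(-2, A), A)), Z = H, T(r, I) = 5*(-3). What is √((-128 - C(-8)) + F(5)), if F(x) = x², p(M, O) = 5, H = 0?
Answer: I*√127 ≈ 11.269*I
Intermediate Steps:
T(r, I) = -15
Z = 0
C(A) = A*(5 + A) (C(A) = (A + 0)*(A + 5) = A*(5 + A))
√((-128 - C(-8)) + F(5)) = √((-128 - (-8)*(5 - 8)) + 5²) = √((-128 - (-8)*(-3)) + 25) = √((-128 - 1*24) + 25) = √((-128 - 24) + 25) = √(-152 + 25) = √(-127) = I*√127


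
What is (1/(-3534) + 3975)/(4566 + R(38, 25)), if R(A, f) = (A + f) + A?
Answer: 14047649/16493178 ≈ 0.85172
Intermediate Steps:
R(A, f) = f + 2*A
(1/(-3534) + 3975)/(4566 + R(38, 25)) = (1/(-3534) + 3975)/(4566 + (25 + 2*38)) = (-1/3534 + 3975)/(4566 + (25 + 76)) = 14047649/(3534*(4566 + 101)) = (14047649/3534)/4667 = (14047649/3534)*(1/4667) = 14047649/16493178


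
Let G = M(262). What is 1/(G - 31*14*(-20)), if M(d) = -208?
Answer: 1/8472 ≈ 0.00011804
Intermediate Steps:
G = -208
1/(G - 31*14*(-20)) = 1/(-208 - 31*14*(-20)) = 1/(-208 - 434*(-20)) = 1/(-208 + 8680) = 1/8472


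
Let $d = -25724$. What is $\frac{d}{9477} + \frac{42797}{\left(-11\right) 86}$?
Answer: $- \frac{429922073}{8965242} \approx -47.954$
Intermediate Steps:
$\frac{d}{9477} + \frac{42797}{\left(-11\right) 86} = - \frac{25724}{9477} + \frac{42797}{\left(-11\right) 86} = \left(-25724\right) \frac{1}{9477} + \frac{42797}{-946} = - \frac{25724}{9477} + 42797 \left(- \frac{1}{946}\right) = - \frac{25724}{9477} - \frac{42797}{946} = - \frac{429922073}{8965242}$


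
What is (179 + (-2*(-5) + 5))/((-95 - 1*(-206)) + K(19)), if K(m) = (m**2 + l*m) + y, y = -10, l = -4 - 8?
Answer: 97/117 ≈ 0.82906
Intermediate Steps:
l = -12
K(m) = -10 + m**2 - 12*m (K(m) = (m**2 - 12*m) - 10 = -10 + m**2 - 12*m)
(179 + (-2*(-5) + 5))/((-95 - 1*(-206)) + K(19)) = (179 + (-2*(-5) + 5))/((-95 - 1*(-206)) + (-10 + 19**2 - 12*19)) = (179 + (10 + 5))/((-95 + 206) + (-10 + 361 - 228)) = (179 + 15)/(111 + 123) = 194/234 = 194*(1/234) = 97/117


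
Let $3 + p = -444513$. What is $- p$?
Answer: $444516$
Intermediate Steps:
$p = -444516$ ($p = -3 - 444513 = -444516$)
$- p = \left(-1\right) \left(-444516\right) = 444516$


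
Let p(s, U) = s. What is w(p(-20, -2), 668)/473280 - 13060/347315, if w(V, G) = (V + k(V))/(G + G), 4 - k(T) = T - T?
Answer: -103223384023/2745099961440 ≈ -0.037603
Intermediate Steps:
k(T) = 4 (k(T) = 4 - (T - T) = 4 - 1*0 = 4 + 0 = 4)
w(V, G) = (4 + V)/(2*G) (w(V, G) = (V + 4)/(G + G) = (4 + V)/((2*G)) = (4 + V)*(1/(2*G)) = (4 + V)/(2*G))
w(p(-20, -2), 668)/473280 - 13060/347315 = ((½)*(4 - 20)/668)/473280 - 13060/347315 = ((½)*(1/668)*(-16))*(1/473280) - 13060*1/347315 = -2/167*1/473280 - 2612/69463 = -1/39518880 - 2612/69463 = -103223384023/2745099961440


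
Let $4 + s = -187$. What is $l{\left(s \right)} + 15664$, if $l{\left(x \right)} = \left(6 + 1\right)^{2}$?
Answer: $15713$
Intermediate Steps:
$s = -191$ ($s = -4 - 187 = -191$)
$l{\left(x \right)} = 49$ ($l{\left(x \right)} = 7^{2} = 49$)
$l{\left(s \right)} + 15664 = 49 + 15664 = 15713$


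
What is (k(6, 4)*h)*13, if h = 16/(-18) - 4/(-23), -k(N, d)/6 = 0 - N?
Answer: -7696/23 ≈ -334.61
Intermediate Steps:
k(N, d) = 6*N (k(N, d) = -6*(0 - N) = -(-6)*N = 6*N)
h = -148/207 (h = 16*(-1/18) - 4*(-1/23) = -8/9 + 4/23 = -148/207 ≈ -0.71498)
(k(6, 4)*h)*13 = ((6*6)*(-148/207))*13 = (36*(-148/207))*13 = -592/23*13 = -7696/23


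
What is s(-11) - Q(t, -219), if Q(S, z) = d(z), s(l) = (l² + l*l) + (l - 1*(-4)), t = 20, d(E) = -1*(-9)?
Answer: 226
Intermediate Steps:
d(E) = 9
s(l) = 4 + l + 2*l² (s(l) = (l² + l²) + (l + 4) = 2*l² + (4 + l) = 4 + l + 2*l²)
Q(S, z) = 9
s(-11) - Q(t, -219) = (4 - 11 + 2*(-11)²) - 1*9 = (4 - 11 + 2*121) - 9 = (4 - 11 + 242) - 9 = 235 - 9 = 226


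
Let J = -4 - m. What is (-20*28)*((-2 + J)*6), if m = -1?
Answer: 16800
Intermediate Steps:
J = -3 (J = -4 - 1*(-1) = -4 + 1 = -3)
(-20*28)*((-2 + J)*6) = (-20*28)*((-2 - 3)*6) = -(-2800)*6 = -560*(-30) = 16800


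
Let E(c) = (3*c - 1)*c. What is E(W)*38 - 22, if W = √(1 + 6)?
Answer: 776 - 38*√7 ≈ 675.46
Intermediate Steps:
W = √7 ≈ 2.6458
E(c) = c*(-1 + 3*c) (E(c) = (-1 + 3*c)*c = c*(-1 + 3*c))
E(W)*38 - 22 = (√7*(-1 + 3*√7))*38 - 22 = 38*√7*(-1 + 3*√7) - 22 = -22 + 38*√7*(-1 + 3*√7)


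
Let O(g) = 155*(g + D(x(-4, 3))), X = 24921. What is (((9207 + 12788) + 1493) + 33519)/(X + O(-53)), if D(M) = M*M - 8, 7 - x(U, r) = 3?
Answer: 57007/17946 ≈ 3.1766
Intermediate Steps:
x(U, r) = 4 (x(U, r) = 7 - 1*3 = 7 - 3 = 4)
D(M) = -8 + M² (D(M) = M² - 8 = -8 + M²)
O(g) = 1240 + 155*g (O(g) = 155*(g + (-8 + 4²)) = 155*(g + (-8 + 16)) = 155*(g + 8) = 155*(8 + g) = 1240 + 155*g)
(((9207 + 12788) + 1493) + 33519)/(X + O(-53)) = (((9207 + 12788) + 1493) + 33519)/(24921 + (1240 + 155*(-53))) = ((21995 + 1493) + 33519)/(24921 + (1240 - 8215)) = (23488 + 33519)/(24921 - 6975) = 57007/17946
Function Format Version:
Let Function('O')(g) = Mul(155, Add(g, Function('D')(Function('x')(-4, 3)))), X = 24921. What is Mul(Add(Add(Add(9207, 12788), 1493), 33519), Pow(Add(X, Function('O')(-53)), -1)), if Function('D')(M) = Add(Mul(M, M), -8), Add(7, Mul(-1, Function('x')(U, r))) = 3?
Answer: Rational(57007, 17946) ≈ 3.1766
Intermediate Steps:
Function('x')(U, r) = 4 (Function('x')(U, r) = Add(7, Mul(-1, 3)) = Add(7, -3) = 4)
Function('D')(M) = Add(-8, Pow(M, 2)) (Function('D')(M) = Add(Pow(M, 2), -8) = Add(-8, Pow(M, 2)))
Function('O')(g) = Add(1240, Mul(155, g)) (Function('O')(g) = Mul(155, Add(g, Add(-8, Pow(4, 2)))) = Mul(155, Add(g, Add(-8, 16))) = Mul(155, Add(g, 8)) = Mul(155, Add(8, g)) = Add(1240, Mul(155, g)))
Mul(Add(Add(Add(9207, 12788), 1493), 33519), Pow(Add(X, Function('O')(-53)), -1)) = Mul(Add(Add(Add(9207, 12788), 1493), 33519), Pow(Add(24921, Add(1240, Mul(155, -53))), -1)) = Mul(Add(Add(21995, 1493), 33519), Pow(Add(24921, Add(1240, -8215)), -1)) = Mul(Add(23488, 33519), Pow(Add(24921, -6975), -1)) = Mul(57007, Pow(17946, -1)) = Mul(57007, Rational(1, 17946)) = Rational(57007, 17946)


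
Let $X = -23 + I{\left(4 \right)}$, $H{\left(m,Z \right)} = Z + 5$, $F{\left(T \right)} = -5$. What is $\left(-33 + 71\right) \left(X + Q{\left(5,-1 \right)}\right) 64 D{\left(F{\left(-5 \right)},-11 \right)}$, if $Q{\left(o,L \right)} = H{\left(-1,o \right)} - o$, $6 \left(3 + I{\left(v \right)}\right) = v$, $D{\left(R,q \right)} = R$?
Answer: $\frac{741760}{3} \approx 2.4725 \cdot 10^{5}$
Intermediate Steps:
$H{\left(m,Z \right)} = 5 + Z$
$I{\left(v \right)} = -3 + \frac{v}{6}$
$X = - \frac{76}{3}$ ($X = -23 + \left(-3 + \frac{1}{6} \cdot 4\right) = -23 + \left(-3 + \frac{2}{3}\right) = -23 - \frac{7}{3} = - \frac{76}{3} \approx -25.333$)
$Q{\left(o,L \right)} = 5$ ($Q{\left(o,L \right)} = \left(5 + o\right) - o = 5$)
$\left(-33 + 71\right) \left(X + Q{\left(5,-1 \right)}\right) 64 D{\left(F{\left(-5 \right)},-11 \right)} = \left(-33 + 71\right) \left(- \frac{76}{3} + 5\right) 64 \left(-5\right) = 38 \left(- \frac{61}{3}\right) 64 \left(-5\right) = \left(- \frac{2318}{3}\right) 64 \left(-5\right) = \left(- \frac{148352}{3}\right) \left(-5\right) = \frac{741760}{3}$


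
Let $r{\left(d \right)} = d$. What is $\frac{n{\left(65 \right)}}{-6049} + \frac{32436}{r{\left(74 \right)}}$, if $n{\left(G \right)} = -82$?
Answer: $\frac{98105716}{223813} \approx 438.34$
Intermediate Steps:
$\frac{n{\left(65 \right)}}{-6049} + \frac{32436}{r{\left(74 \right)}} = - \frac{82}{-6049} + \frac{32436}{74} = \left(-82\right) \left(- \frac{1}{6049}\right) + 32436 \cdot \frac{1}{74} = \frac{82}{6049} + \frac{16218}{37} = \frac{98105716}{223813}$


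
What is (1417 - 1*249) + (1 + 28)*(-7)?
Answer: 965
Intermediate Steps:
(1417 - 1*249) + (1 + 28)*(-7) = (1417 - 249) + 29*(-7) = 1168 - 203 = 965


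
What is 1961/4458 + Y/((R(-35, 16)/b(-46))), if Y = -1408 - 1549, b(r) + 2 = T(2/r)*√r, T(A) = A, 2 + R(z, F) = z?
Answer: -26292055/164946 - 2957*I*√46/851 ≈ -159.4 - 23.567*I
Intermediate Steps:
R(z, F) = -2 + z
b(r) = -2 + 2/√r (b(r) = -2 + (2/r)*√r = -2 + 2/√r)
Y = -2957
1961/4458 + Y/((R(-35, 16)/b(-46))) = 1961/4458 - 2957*(-2 + 2/√(-46))/(-2 - 35) = 1961*(1/4458) - (5914/37 + 2957*I*√46/851) = 1961/4458 - (5914/37 + 2957*I*√46/851) = 1961/4458 - 2957*(2/37 + I*√46/851) = 1961/4458 + (-5914/37 - 2957*I*√46/851) = -26292055/164946 - 2957*I*√46/851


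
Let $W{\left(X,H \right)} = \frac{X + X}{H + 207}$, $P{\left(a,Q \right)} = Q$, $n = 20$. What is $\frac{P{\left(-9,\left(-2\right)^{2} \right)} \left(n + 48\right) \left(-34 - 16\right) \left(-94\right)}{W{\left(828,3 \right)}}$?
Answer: $\frac{11186000}{69} \approx 1.6212 \cdot 10^{5}$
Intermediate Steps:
$W{\left(X,H \right)} = \frac{2 X}{207 + H}$
$\frac{P{\left(-9,\left(-2\right)^{2} \right)} \left(n + 48\right) \left(-34 - 16\right) \left(-94\right)}{W{\left(828,3 \right)}} = \frac{\left(-2\right)^{2} \left(20 + 48\right) \left(-34 - 16\right) \left(-94\right)}{2 \cdot 828 \frac{1}{207 + 3}} = \frac{4 \cdot 68 \left(-50\right) \left(-94\right)}{2 \cdot 828 \cdot \frac{1}{210}} = \frac{4 \left(-3400\right) \left(-94\right)}{2 \cdot 828 \cdot \frac{1}{210}} = \frac{\left(-13600\right) \left(-94\right)}{\frac{276}{35}} = 1278400 \cdot \frac{35}{276} = \frac{11186000}{69}$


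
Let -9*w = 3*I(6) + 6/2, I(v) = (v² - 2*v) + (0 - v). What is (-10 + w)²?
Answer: 2401/9 ≈ 266.78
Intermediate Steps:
I(v) = v² - 3*v (I(v) = (v² - 2*v) - v = v² - 3*v)
w = -19/3 (w = -(3*(6*(-3 + 6)) + 6/2)/9 = -(3*(6*3) + 6*(½))/9 = -(3*18 + 3)/9 = -(54 + 3)/9 = -⅑*57 = -19/3 ≈ -6.3333)
(-10 + w)² = (-10 - 19/3)² = (-49/3)² = 2401/9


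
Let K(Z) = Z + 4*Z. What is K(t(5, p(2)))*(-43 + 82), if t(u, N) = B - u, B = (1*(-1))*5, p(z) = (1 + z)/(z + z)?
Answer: -1950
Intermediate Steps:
p(z) = (1 + z)/(2*z) (p(z) = (1 + z)/((2*z)) = (1 + z)*(1/(2*z)) = (1 + z)/(2*z))
B = -5 (B = -1*5 = -5)
t(u, N) = -5 - u
K(Z) = 5*Z
K(t(5, p(2)))*(-43 + 82) = (5*(-5 - 1*5))*(-43 + 82) = (5*(-5 - 5))*39 = (5*(-10))*39 = -50*39 = -1950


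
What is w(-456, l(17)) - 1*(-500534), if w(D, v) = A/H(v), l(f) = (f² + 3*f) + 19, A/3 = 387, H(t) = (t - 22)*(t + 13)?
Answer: 20916315179/41788 ≈ 5.0053e+5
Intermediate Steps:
H(t) = (-22 + t)*(13 + t)
A = 1161 (A = 3*387 = 1161)
l(f) = 19 + f² + 3*f
w(D, v) = 1161/(-286 + v² - 9*v)
w(-456, l(17)) - 1*(-500534) = 1161/(-286 + (19 + 17² + 3*17)² - 9*(19 + 17² + 3*17)) - 1*(-500534) = 1161/(-286 + (19 + 289 + 51)² - 9*(19 + 289 + 51)) + 500534 = 1161/(-286 + 359² - 9*359) + 500534 = 1161/(-286 + 128881 - 3231) + 500534 = 1161/125364 + 500534 = 1161*(1/125364) + 500534 = 387/41788 + 500534 = 20916315179/41788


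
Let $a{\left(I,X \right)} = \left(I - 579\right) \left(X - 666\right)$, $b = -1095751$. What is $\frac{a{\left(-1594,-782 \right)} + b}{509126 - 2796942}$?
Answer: $- \frac{2050753}{2287816} \approx -0.89638$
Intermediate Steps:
$a{\left(I,X \right)} = \left(-666 + X\right) \left(-579 + I\right)$ ($a{\left(I,X \right)} = \left(-579 + I\right) \left(-666 + X\right) = \left(-666 + X\right) \left(-579 + I\right)$)
$\frac{a{\left(-1594,-782 \right)} + b}{509126 - 2796942} = \frac{\left(385614 - -1061604 - -452778 - -1246508\right) - 1095751}{509126 - 2796942} = \frac{\left(385614 + 1061604 + 452778 + 1246508\right) - 1095751}{-2287816} = \left(3146504 - 1095751\right) \left(- \frac{1}{2287816}\right) = 2050753 \left(- \frac{1}{2287816}\right) = - \frac{2050753}{2287816}$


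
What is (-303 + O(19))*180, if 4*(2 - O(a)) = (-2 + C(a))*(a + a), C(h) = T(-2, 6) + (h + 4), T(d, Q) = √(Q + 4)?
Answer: -90090 - 1710*√10 ≈ -95498.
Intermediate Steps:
T(d, Q) = √(4 + Q)
C(h) = 4 + h + √10 (C(h) = √(4 + 6) + (h + 4) = √10 + (4 + h) = 4 + h + √10)
O(a) = 2 - a*(2 + a + √10)/2 (O(a) = 2 - (-2 + (4 + a + √10))*(a + a)/4 = 2 - (2 + a + √10)*2*a/4 = 2 - a*(2 + a + √10)/2)
(-303 + O(19))*180 = (-303 + (2 + 19 - ½*19*(4 + 19 + √10)))*180 = (-303 + (2 + 19 - ½*19*(23 + √10)))*180 = (-303 + (2 + 19 + (-437/2 - 19*√10/2)))*180 = (-303 + (-395/2 - 19*√10/2))*180 = (-1001/2 - 19*√10/2)*180 = -90090 - 1710*√10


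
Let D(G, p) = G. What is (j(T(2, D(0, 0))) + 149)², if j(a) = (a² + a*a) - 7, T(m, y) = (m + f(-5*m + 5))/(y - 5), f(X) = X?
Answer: 12730624/625 ≈ 20369.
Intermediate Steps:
T(m, y) = (5 - 4*m)/(-5 + y) (T(m, y) = (m + (-5*m + 5))/(y - 5) = (m + (5 - 5*m))/(-5 + y) = (5 - 4*m)/(-5 + y))
j(a) = -7 + 2*a² (j(a) = (a² + a²) - 7 = 2*a² - 7 = -7 + 2*a²)
(j(T(2, D(0, 0))) + 149)² = ((-7 + 2*((5 - 4*2)/(-5 + 0))²) + 149)² = ((-7 + 2*((5 - 8)/(-5))²) + 149)² = ((-7 + 2*(-⅕*(-3))²) + 149)² = ((-7 + 2*(⅗)²) + 149)² = ((-7 + 2*(9/25)) + 149)² = ((-7 + 18/25) + 149)² = (-157/25 + 149)² = (3568/25)² = 12730624/625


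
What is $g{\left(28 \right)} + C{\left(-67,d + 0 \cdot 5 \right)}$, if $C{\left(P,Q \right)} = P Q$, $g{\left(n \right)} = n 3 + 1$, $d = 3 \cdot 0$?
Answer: $85$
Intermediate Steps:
$d = 0$
$g{\left(n \right)} = 1 + 3 n$ ($g{\left(n \right)} = 3 n + 1 = 1 + 3 n$)
$g{\left(28 \right)} + C{\left(-67,d + 0 \cdot 5 \right)} = \left(1 + 3 \cdot 28\right) - 67 \left(0 + 0 \cdot 5\right) = \left(1 + 84\right) - 67 \left(0 + 0\right) = 85 - 0 = 85 + 0 = 85$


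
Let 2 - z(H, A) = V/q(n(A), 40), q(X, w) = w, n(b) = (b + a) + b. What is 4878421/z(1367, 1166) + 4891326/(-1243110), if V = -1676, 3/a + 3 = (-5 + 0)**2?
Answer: 918818060621/8268565 ≈ 1.1112e+5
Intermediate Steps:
a = 3/22 (a = 3/(-3 + (-5 + 0)**2) = 3/(-3 + (-5)**2) = 3/(-3 + 25) = 3/22 ≈ 0.13636)
n(b) = 3/22 + 2*b (n(b) = (b + 3/22) + b = (3/22 + b) + b = 3/22 + 2*b)
z(H, A) = 439/10 (z(H, A) = 2 - (-1676)/40 = 2 - 1*(-419/10) = 2 + 419/10 = 439/10)
4878421/z(1367, 1166) + 4891326/(-1243110) = 4878421/(439/10) + 4891326/(-1243110) = 4878421*(10/439) + 4891326*(-1/1243110) = 48784210/439 - 74111/18835 = 918818060621/8268565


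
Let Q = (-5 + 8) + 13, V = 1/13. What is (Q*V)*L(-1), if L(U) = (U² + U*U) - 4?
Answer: -32/13 ≈ -2.4615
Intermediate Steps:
L(U) = -4 + 2*U² (L(U) = (U² + U²) - 4 = 2*U² - 4 = -4 + 2*U²)
V = 1/13 ≈ 0.076923
Q = 16 (Q = 3 + 13 = 16)
(Q*V)*L(-1) = (16*(1/13))*(-4 + 2*(-1)²) = 16*(-4 + 2*1)/13 = 16*(-4 + 2)/13 = (16/13)*(-2) = -32/13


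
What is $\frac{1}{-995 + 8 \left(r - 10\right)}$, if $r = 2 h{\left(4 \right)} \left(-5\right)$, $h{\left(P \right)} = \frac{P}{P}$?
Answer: $- \frac{1}{1155} \approx -0.0008658$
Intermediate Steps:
$h{\left(P \right)} = 1$
$r = -10$ ($r = 2 \cdot 1 \left(-5\right) = 2 \left(-5\right) = -10$)
$\frac{1}{-995 + 8 \left(r - 10\right)} = \frac{1}{-995 + 8 \left(-10 - 10\right)} = \frac{1}{-995 + 8 \left(-20\right)} = \frac{1}{-995 - 160} = \frac{1}{-1155} = - \frac{1}{1155}$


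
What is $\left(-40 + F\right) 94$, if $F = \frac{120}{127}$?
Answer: $- \frac{466240}{127} \approx -3671.2$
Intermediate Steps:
$F = \frac{120}{127}$ ($F = 120 \cdot \frac{1}{127} = \frac{120}{127} \approx 0.94488$)
$\left(-40 + F\right) 94 = \left(-40 + \frac{120}{127}\right) 94 = \left(- \frac{4960}{127}\right) 94 = - \frac{466240}{127}$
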